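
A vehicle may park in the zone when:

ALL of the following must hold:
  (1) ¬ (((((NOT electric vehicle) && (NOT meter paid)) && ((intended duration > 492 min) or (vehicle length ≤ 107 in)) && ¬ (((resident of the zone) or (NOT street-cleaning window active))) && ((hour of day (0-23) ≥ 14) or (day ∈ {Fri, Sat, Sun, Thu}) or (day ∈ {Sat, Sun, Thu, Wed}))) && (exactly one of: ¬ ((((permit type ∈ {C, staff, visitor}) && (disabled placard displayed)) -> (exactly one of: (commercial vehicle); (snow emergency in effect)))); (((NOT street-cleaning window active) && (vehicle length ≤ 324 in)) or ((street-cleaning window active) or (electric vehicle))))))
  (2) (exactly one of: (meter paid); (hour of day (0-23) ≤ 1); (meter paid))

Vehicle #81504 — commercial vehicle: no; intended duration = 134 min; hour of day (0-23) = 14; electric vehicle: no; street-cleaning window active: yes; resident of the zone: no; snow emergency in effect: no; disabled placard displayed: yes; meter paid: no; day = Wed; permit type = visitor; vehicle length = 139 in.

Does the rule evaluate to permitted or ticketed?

Atomic conditions:
  NOT electric vehicle: no → true
  NOT meter paid: no → true
  intended duration > 492 min: 134 > 492 is false
  vehicle length ≤ 107 in: 139 ≤ 107 is false
  resident of the zone: no → false
  NOT street-cleaning window active: yes → false
  hour of day (0-23) ≥ 14: 14 ≥ 14 is true
  day ∈ {Fri, Sat, Sun, Thu}: Wed is not in the set → false
  day ∈ {Sat, Sun, Thu, Wed}: Wed is in the set → true
  permit type ∈ {C, staff, visitor}: visitor is in the set → true
  disabled placard displayed: yes → true
  commercial vehicle: no → false
  snow emergency in effect: no → false
  vehicle length ≤ 324 in: 139 ≤ 324 is true
  street-cleaning window active: yes → true
  electric vehicle: no → false
  meter paid: no → false
  hour of day (0-23) ≤ 1: 14 ≤ 1 is false
Combine:
[1.1.1.1] true AND true = true
[1.1.1.2] false OR false = false
[1.1.1.3.1] false OR false = false
[1.1.1.3] NOT false = true
[1.1.1.4] true OR false OR true = true
[1.1.1] true AND false AND true AND true = false
[1.1.2.1.1.1] true AND true = true
[1.1.2.1.1.2] exactly-one(false, false) = false
[1.1.2.1.1] true → false = false
[1.1.2.1] NOT false = true
[1.1.2.2.1] false AND true = false
[1.1.2.2.2] true OR false = true
[1.1.2.2] false OR true = true
[1.1.2] exactly-one(true, true) = false
[1.1] false AND false = false
[1] NOT false = true
[2] exactly-one(false, false, false) = false
[root] true AND false = false
Overall: false → ticketed

Ticketed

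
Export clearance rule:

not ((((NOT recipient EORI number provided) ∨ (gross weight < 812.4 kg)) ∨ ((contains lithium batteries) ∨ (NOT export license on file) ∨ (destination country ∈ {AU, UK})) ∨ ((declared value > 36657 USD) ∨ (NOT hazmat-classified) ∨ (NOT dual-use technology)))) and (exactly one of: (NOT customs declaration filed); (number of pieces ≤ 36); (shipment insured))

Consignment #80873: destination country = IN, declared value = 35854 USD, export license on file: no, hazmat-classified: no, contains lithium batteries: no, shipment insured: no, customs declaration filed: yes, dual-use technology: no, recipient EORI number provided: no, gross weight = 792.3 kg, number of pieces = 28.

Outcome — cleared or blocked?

Atomic conditions:
  NOT recipient EORI number provided: no → true
  gross weight < 812.4 kg: 792.3 < 812.4 is true
  contains lithium batteries: no → false
  NOT export license on file: no → true
  destination country ∈ {AU, UK}: IN is not in the set → false
  declared value > 36657 USD: 35854 > 36657 is false
  NOT hazmat-classified: no → true
  NOT dual-use technology: no → true
  NOT customs declaration filed: yes → false
  number of pieces ≤ 36: 28 ≤ 36 is true
  shipment insured: no → false
Combine:
[1.1.1] true OR true = true
[1.1.2] false OR true OR false = true
[1.1.3] false OR true OR true = true
[1.1] true OR true OR true = true
[1] NOT true = false
[2] exactly-one(false, true, false) = true
[root] false AND true = false
Overall: false → blocked

Blocked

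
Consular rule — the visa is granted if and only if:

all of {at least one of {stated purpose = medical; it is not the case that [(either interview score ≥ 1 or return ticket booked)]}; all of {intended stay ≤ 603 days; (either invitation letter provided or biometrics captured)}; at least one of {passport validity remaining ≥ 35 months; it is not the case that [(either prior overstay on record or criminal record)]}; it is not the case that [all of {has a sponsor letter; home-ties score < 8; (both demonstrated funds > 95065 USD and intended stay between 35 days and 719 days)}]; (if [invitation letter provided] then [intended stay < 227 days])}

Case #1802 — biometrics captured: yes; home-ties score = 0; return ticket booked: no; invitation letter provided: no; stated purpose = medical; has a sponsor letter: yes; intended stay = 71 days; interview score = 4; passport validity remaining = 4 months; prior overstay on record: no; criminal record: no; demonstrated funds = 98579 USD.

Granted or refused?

Refused

Atomic conditions:
  stated purpose = medical: medical == medical is true
  interview score ≥ 1: 4 ≥ 1 is true
  return ticket booked: no → false
  intended stay ≤ 603 days: 71 ≤ 603 is true
  invitation letter provided: no → false
  biometrics captured: yes → true
  passport validity remaining ≥ 35 months: 4 ≥ 35 is false
  prior overstay on record: no → false
  criminal record: no → false
  has a sponsor letter: yes → true
  home-ties score < 8: 0 < 8 is true
  demonstrated funds > 95065 USD: 98579 > 95065 is true
  intended stay between 35 days and 719 days: 71 in [35, 719] is true
  intended stay < 227 days: 71 < 227 is true
Combine:
[1.2.1] true OR false = true
[1.2] NOT true = false
[1] true OR false = true
[2.2] false OR true = true
[2] true AND true = true
[3.2.1] false OR false = false
[3.2] NOT false = true
[3] false OR true = true
[4.1.3] true AND true = true
[4.1] true AND true AND true = true
[4] NOT true = false
[5] false → true (antecedent false ⇒ implication holds) = true
[root] true AND true AND true AND false AND true = false
Overall: false → refused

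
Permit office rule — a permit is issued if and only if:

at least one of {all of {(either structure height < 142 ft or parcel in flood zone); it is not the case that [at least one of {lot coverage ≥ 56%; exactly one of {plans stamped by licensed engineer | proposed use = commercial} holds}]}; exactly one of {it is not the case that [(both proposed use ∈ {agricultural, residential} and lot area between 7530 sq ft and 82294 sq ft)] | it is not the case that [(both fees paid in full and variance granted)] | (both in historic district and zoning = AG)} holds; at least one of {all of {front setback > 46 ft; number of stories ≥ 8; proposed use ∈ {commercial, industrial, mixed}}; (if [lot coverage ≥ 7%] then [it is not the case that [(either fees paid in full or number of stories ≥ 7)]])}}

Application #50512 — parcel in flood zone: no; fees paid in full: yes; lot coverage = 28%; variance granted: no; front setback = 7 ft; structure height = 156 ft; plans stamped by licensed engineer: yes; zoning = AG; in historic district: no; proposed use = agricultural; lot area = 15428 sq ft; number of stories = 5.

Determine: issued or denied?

Issued

Atomic conditions:
  structure height < 142 ft: 156 < 142 is false
  parcel in flood zone: no → false
  lot coverage ≥ 56%: 28 ≥ 56 is false
  plans stamped by licensed engineer: yes → true
  proposed use = commercial: agricultural == commercial is false
  proposed use ∈ {agricultural, residential}: agricultural is in the set → true
  lot area between 7530 sq ft and 82294 sq ft: 15428 in [7530, 82294] is true
  fees paid in full: yes → true
  variance granted: no → false
  in historic district: no → false
  zoning = AG: AG == AG is true
  front setback > 46 ft: 7 > 46 is false
  number of stories ≥ 8: 5 ≥ 8 is false
  proposed use ∈ {commercial, industrial, mixed}: agricultural is not in the set → false
  lot coverage ≥ 7%: 28 ≥ 7 is true
  number of stories ≥ 7: 5 ≥ 7 is false
Combine:
[1.1] false OR false = false
[1.2.1.2] exactly-one(true, false) = true
[1.2.1] false OR true = true
[1.2] NOT true = false
[1] false AND false = false
[2.1.1] true AND true = true
[2.1] NOT true = false
[2.2.1] true AND false = false
[2.2] NOT false = true
[2.3] false AND true = false
[2] exactly-one(false, true, false) = true
[3.1] false AND false AND false = false
[3.2.2.1] true OR false = true
[3.2.2] NOT true = false
[3.2] true → false = false
[3] false OR false = false
[root] false OR true OR false = true
Overall: true → issued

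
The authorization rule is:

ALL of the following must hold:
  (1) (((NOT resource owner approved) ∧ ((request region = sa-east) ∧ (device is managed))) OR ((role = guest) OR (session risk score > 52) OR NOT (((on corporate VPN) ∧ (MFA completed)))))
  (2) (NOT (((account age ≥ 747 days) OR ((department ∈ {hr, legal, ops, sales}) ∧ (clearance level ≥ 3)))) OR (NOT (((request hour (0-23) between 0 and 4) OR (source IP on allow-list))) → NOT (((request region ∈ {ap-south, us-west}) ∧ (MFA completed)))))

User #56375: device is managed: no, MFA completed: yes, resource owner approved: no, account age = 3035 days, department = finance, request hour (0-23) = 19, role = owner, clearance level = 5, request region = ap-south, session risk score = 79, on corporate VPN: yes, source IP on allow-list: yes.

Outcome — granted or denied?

Atomic conditions:
  NOT resource owner approved: no → true
  request region = sa-east: ap-south == sa-east is false
  device is managed: no → false
  role = guest: owner == guest is false
  session risk score > 52: 79 > 52 is true
  on corporate VPN: yes → true
  MFA completed: yes → true
  account age ≥ 747 days: 3035 ≥ 747 is true
  department ∈ {hr, legal, ops, sales}: finance is not in the set → false
  clearance level ≥ 3: 5 ≥ 3 is true
  request hour (0-23) between 0 and 4: 19 in [0, 4] is false
  source IP on allow-list: yes → true
  request region ∈ {ap-south, us-west}: ap-south is in the set → true
Combine:
[1.1.2] false AND false = false
[1.1] true AND false = false
[1.2.3.1] true AND true = true
[1.2.3] NOT true = false
[1.2] false OR true OR false = true
[1] false OR true = true
[2.1.1.2] false AND true = false
[2.1.1] true OR false = true
[2.1] NOT true = false
[2.2.1.1] false OR true = true
[2.2.1] NOT true = false
[2.2.2.1] true AND true = true
[2.2.2] NOT true = false
[2.2] false → false (antecedent false ⇒ implication holds) = true
[2] false OR true = true
[root] true AND true = true
Overall: true → granted

Granted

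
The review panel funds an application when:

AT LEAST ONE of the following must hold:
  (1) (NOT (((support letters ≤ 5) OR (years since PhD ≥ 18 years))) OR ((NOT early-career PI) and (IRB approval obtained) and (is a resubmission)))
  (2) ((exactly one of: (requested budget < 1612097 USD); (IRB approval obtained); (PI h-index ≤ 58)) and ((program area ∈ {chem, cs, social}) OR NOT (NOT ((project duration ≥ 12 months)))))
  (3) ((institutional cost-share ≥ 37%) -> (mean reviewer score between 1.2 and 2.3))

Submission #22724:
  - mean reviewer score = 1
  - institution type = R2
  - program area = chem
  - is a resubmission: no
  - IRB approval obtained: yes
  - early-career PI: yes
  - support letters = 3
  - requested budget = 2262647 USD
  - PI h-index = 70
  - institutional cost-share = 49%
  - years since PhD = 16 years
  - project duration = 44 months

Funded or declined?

Atomic conditions:
  support letters ≤ 5: 3 ≤ 5 is true
  years since PhD ≥ 18 years: 16 ≥ 18 is false
  NOT early-career PI: yes → false
  IRB approval obtained: yes → true
  is a resubmission: no → false
  requested budget < 1612097 USD: 2262647 < 1612097 is false
  PI h-index ≤ 58: 70 ≤ 58 is false
  program area ∈ {chem, cs, social}: chem is in the set → true
  project duration ≥ 12 months: 44 ≥ 12 is true
  institutional cost-share ≥ 37%: 49 ≥ 37 is true
  mean reviewer score between 1.2 and 2.3: 1 in [1.2, 2.3] is false
Combine:
[1.1.1] true OR false = true
[1.1] NOT true = false
[1.2] false AND true AND false = false
[1] false OR false = false
[2.1] exactly-one(false, true, false) = true
[2.2.2.1] NOT true = false
[2.2.2] NOT false = true
[2.2] true OR true = true
[2] true AND true = true
[3] true → false = false
[root] false OR true OR false = true
Overall: true → funded

Funded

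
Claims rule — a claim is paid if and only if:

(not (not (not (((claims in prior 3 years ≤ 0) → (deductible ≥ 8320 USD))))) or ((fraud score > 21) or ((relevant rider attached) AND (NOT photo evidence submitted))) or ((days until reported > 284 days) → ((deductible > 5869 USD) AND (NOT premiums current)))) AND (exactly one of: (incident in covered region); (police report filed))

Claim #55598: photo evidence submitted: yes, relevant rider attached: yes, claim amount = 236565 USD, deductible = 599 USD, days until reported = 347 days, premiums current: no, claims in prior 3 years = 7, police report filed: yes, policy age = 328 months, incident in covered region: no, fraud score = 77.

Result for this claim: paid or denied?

Paid

Atomic conditions:
  claims in prior 3 years ≤ 0: 7 ≤ 0 is false
  deductible ≥ 8320 USD: 599 ≥ 8320 is false
  fraud score > 21: 77 > 21 is true
  relevant rider attached: yes → true
  NOT photo evidence submitted: yes → false
  days until reported > 284 days: 347 > 284 is true
  deductible > 5869 USD: 599 > 5869 is false
  NOT premiums current: no → true
  incident in covered region: no → false
  police report filed: yes → true
Combine:
[1.1.1.1.1] false → false (antecedent false ⇒ implication holds) = true
[1.1.1.1] NOT true = false
[1.1.1] NOT false = true
[1.1] NOT true = false
[1.2.2] true AND false = false
[1.2] true OR false = true
[1.3.2] false AND true = false
[1.3] true → false = false
[1] false OR true OR false = true
[2] exactly-one(false, true) = true
[root] true AND true = true
Overall: true → paid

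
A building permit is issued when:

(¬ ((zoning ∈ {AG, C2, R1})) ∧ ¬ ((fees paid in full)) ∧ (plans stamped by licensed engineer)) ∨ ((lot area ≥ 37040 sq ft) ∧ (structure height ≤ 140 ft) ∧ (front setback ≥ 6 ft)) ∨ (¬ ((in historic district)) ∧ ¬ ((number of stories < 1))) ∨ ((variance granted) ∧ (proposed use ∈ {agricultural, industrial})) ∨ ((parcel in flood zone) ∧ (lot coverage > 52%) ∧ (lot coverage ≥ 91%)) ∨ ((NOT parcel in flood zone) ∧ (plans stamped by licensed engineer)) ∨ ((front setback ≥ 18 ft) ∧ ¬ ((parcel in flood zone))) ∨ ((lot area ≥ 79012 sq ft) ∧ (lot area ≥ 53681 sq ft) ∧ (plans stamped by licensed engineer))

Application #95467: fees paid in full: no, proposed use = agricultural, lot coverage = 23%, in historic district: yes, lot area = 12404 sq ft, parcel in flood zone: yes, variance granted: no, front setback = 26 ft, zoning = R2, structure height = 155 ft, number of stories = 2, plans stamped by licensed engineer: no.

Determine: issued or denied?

Atomic conditions:
  zoning ∈ {AG, C2, R1}: R2 is not in the set → false
  fees paid in full: no → false
  plans stamped by licensed engineer: no → false
  lot area ≥ 37040 sq ft: 12404 ≥ 37040 is false
  structure height ≤ 140 ft: 155 ≤ 140 is false
  front setback ≥ 6 ft: 26 ≥ 6 is true
  in historic district: yes → true
  number of stories < 1: 2 < 1 is false
  variance granted: no → false
  proposed use ∈ {agricultural, industrial}: agricultural is in the set → true
  parcel in flood zone: yes → true
  lot coverage > 52%: 23 > 52 is false
  lot coverage ≥ 91%: 23 ≥ 91 is false
  NOT parcel in flood zone: yes → false
  front setback ≥ 18 ft: 26 ≥ 18 is true
  lot area ≥ 79012 sq ft: 12404 ≥ 79012 is false
  lot area ≥ 53681 sq ft: 12404 ≥ 53681 is false
Combine:
[1.1] NOT false = true
[1.2] NOT false = true
[1] true AND true AND false = false
[2] false AND false AND true = false
[3.1] NOT true = false
[3.2] NOT false = true
[3] false AND true = false
[4] false AND true = false
[5] true AND false AND false = false
[6] false AND false = false
[7.2] NOT true = false
[7] true AND false = false
[8] false AND false AND false = false
[root] false OR false OR false OR false OR false OR false OR false OR false = false
Overall: false → denied

Denied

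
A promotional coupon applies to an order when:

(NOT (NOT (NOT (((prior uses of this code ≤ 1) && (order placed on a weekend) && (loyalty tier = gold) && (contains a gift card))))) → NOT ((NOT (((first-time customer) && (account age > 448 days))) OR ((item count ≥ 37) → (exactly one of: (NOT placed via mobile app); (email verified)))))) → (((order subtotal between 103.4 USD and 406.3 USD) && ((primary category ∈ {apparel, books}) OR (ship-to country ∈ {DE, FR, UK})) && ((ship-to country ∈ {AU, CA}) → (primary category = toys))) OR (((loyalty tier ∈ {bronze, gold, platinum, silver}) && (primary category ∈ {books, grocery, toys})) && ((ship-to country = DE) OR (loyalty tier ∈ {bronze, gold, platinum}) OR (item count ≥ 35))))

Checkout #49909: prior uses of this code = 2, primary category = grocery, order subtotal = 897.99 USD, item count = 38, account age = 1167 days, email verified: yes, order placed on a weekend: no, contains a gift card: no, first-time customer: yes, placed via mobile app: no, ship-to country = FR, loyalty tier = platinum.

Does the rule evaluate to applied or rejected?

Applied

Atomic conditions:
  prior uses of this code ≤ 1: 2 ≤ 1 is false
  order placed on a weekend: no → false
  loyalty tier = gold: platinum == gold is false
  contains a gift card: no → false
  first-time customer: yes → true
  account age > 448 days: 1167 > 448 is true
  item count ≥ 37: 38 ≥ 37 is true
  NOT placed via mobile app: no → true
  email verified: yes → true
  order subtotal between 103.4 USD and 406.3 USD: 897.99 in [103.4, 406.3] is false
  primary category ∈ {apparel, books}: grocery is not in the set → false
  ship-to country ∈ {DE, FR, UK}: FR is in the set → true
  ship-to country ∈ {AU, CA}: FR is not in the set → false
  primary category = toys: grocery == toys is false
  loyalty tier ∈ {bronze, gold, platinum, silver}: platinum is in the set → true
  primary category ∈ {books, grocery, toys}: grocery is in the set → true
  ship-to country = DE: FR == DE is false
  loyalty tier ∈ {bronze, gold, platinum}: platinum is in the set → true
  item count ≥ 35: 38 ≥ 35 is true
Combine:
[1.1.1.1.1] false AND false AND false AND false = false
[1.1.1.1] NOT false = true
[1.1.1] NOT true = false
[1.1] NOT false = true
[1.2.1.1.1] true AND true = true
[1.2.1.1] NOT true = false
[1.2.1.2.2] exactly-one(true, true) = false
[1.2.1.2] true → false = false
[1.2.1] false OR false = false
[1.2] NOT false = true
[1] true → true = true
[2.1.2] false OR true = true
[2.1.3] false → false (antecedent false ⇒ implication holds) = true
[2.1] false AND true AND true = false
[2.2.1] true AND true = true
[2.2.2] false OR true OR true = true
[2.2] true AND true = true
[2] false OR true = true
[root] true → true = true
Overall: true → applied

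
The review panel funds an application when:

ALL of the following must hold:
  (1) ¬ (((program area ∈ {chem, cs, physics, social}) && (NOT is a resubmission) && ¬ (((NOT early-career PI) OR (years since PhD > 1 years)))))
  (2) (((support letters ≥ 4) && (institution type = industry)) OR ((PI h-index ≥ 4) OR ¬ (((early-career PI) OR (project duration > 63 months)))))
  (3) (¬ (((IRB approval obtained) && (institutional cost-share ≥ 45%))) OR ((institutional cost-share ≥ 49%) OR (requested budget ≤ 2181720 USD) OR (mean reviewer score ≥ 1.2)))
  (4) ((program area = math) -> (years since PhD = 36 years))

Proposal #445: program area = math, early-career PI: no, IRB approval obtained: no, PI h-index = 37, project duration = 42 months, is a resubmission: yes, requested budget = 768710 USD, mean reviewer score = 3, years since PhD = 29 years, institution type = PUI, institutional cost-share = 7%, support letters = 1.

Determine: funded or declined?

Atomic conditions:
  program area ∈ {chem, cs, physics, social}: math is not in the set → false
  NOT is a resubmission: yes → false
  NOT early-career PI: no → true
  years since PhD > 1 years: 29 > 1 is true
  support letters ≥ 4: 1 ≥ 4 is false
  institution type = industry: PUI == industry is false
  PI h-index ≥ 4: 37 ≥ 4 is true
  early-career PI: no → false
  project duration > 63 months: 42 > 63 is false
  IRB approval obtained: no → false
  institutional cost-share ≥ 45%: 7 ≥ 45 is false
  institutional cost-share ≥ 49%: 7 ≥ 49 is false
  requested budget ≤ 2181720 USD: 768710 ≤ 2181720 is true
  mean reviewer score ≥ 1.2: 3 ≥ 1.2 is true
  program area = math: math == math is true
  years since PhD = 36 years: 29 == 36 is false
Combine:
[1.1.3.1] true OR true = true
[1.1.3] NOT true = false
[1.1] false AND false AND false = false
[1] NOT false = true
[2.1] false AND false = false
[2.2.2.1] false OR false = false
[2.2.2] NOT false = true
[2.2] true OR true = true
[2] false OR true = true
[3.1.1] false AND false = false
[3.1] NOT false = true
[3.2] false OR true OR true = true
[3] true OR true = true
[4] true → false = false
[root] true AND true AND true AND false = false
Overall: false → declined

Declined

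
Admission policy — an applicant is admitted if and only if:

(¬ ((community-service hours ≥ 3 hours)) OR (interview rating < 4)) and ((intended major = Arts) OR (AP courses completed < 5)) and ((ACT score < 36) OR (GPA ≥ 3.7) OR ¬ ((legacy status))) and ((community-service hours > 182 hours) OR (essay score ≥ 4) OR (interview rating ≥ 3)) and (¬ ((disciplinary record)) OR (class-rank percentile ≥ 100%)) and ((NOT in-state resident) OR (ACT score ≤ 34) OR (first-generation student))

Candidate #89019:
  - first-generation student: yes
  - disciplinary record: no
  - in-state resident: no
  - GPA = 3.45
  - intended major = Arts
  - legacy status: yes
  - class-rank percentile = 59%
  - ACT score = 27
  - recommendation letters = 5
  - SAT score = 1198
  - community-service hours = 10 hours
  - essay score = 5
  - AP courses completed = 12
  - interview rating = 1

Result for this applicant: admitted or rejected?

Atomic conditions:
  community-service hours ≥ 3 hours: 10 ≥ 3 is true
  interview rating < 4: 1 < 4 is true
  intended major = Arts: Arts == Arts is true
  AP courses completed < 5: 12 < 5 is false
  ACT score < 36: 27 < 36 is true
  GPA ≥ 3.7: 3.45 ≥ 3.7 is false
  legacy status: yes → true
  community-service hours > 182 hours: 10 > 182 is false
  essay score ≥ 4: 5 ≥ 4 is true
  interview rating ≥ 3: 1 ≥ 3 is false
  disciplinary record: no → false
  class-rank percentile ≥ 100%: 59 ≥ 100 is false
  NOT in-state resident: no → true
  ACT score ≤ 34: 27 ≤ 34 is true
  first-generation student: yes → true
Combine:
[1.1] NOT true = false
[1] false OR true = true
[2] true OR false = true
[3.3] NOT true = false
[3] true OR false OR false = true
[4] false OR true OR false = true
[5.1] NOT false = true
[5] true OR false = true
[6] true OR true OR true = true
[root] true AND true AND true AND true AND true AND true = true
Overall: true → admitted

Admitted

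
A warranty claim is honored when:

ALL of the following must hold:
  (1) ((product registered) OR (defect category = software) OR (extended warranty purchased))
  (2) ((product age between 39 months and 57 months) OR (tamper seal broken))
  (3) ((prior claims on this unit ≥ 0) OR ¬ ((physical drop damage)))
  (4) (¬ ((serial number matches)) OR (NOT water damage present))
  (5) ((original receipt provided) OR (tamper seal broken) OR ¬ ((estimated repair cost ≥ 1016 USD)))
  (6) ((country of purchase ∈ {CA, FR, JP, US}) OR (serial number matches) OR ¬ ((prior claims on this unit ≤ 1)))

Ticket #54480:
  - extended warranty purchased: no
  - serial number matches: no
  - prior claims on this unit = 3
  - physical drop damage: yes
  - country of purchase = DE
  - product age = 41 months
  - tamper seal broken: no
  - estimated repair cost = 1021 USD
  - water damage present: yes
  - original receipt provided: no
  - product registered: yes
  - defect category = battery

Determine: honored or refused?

Refused

Atomic conditions:
  product registered: yes → true
  defect category = software: battery == software is false
  extended warranty purchased: no → false
  product age between 39 months and 57 months: 41 in [39, 57] is true
  tamper seal broken: no → false
  prior claims on this unit ≥ 0: 3 ≥ 0 is true
  physical drop damage: yes → true
  serial number matches: no → false
  NOT water damage present: yes → false
  original receipt provided: no → false
  estimated repair cost ≥ 1016 USD: 1021 ≥ 1016 is true
  country of purchase ∈ {CA, FR, JP, US}: DE is not in the set → false
  prior claims on this unit ≤ 1: 3 ≤ 1 is false
Combine:
[1] true OR false OR false = true
[2] true OR false = true
[3.2] NOT true = false
[3] true OR false = true
[4.1] NOT false = true
[4] true OR false = true
[5.3] NOT true = false
[5] false OR false OR false = false
[6.3] NOT false = true
[6] false OR false OR true = true
[root] true AND true AND true AND true AND false AND true = false
Overall: false → refused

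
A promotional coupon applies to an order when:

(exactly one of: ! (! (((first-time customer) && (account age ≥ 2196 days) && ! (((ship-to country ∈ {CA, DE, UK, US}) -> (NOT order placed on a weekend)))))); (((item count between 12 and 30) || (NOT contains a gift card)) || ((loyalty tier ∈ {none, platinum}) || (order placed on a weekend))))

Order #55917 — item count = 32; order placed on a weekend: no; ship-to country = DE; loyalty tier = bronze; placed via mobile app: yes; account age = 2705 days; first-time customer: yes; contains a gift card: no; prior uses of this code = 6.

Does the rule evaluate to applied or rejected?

Applied

Atomic conditions:
  first-time customer: yes → true
  account age ≥ 2196 days: 2705 ≥ 2196 is true
  ship-to country ∈ {CA, DE, UK, US}: DE is in the set → true
  NOT order placed on a weekend: no → true
  item count between 12 and 30: 32 in [12, 30] is false
  NOT contains a gift card: no → true
  loyalty tier ∈ {none, platinum}: bronze is not in the set → false
  order placed on a weekend: no → false
Combine:
[1.1.1.3.1] true → true = true
[1.1.1.3] NOT true = false
[1.1.1] true AND true AND false = false
[1.1] NOT false = true
[1] NOT true = false
[2.1] false OR true = true
[2.2] false OR false = false
[2] true OR false = true
[root] exactly-one(false, true) = true
Overall: true → applied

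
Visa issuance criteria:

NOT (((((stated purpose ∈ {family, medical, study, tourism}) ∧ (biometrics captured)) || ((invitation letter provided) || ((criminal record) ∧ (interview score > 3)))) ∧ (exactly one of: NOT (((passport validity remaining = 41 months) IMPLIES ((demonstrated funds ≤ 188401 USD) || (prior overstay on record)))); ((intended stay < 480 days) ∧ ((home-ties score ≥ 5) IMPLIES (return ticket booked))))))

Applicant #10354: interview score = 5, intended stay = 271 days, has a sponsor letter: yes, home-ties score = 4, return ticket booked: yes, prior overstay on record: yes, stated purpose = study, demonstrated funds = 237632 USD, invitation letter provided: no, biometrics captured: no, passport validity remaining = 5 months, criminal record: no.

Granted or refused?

Atomic conditions:
  stated purpose ∈ {family, medical, study, tourism}: study is in the set → true
  biometrics captured: no → false
  invitation letter provided: no → false
  criminal record: no → false
  interview score > 3: 5 > 3 is true
  passport validity remaining = 41 months: 5 == 41 is false
  demonstrated funds ≤ 188401 USD: 237632 ≤ 188401 is false
  prior overstay on record: yes → true
  intended stay < 480 days: 271 < 480 is true
  home-ties score ≥ 5: 4 ≥ 5 is false
  return ticket booked: yes → true
Combine:
[1.1.1] true AND false = false
[1.1.2.2] false AND true = false
[1.1.2] false OR false = false
[1.1] false OR false = false
[1.2.1.1.2] false OR true = true
[1.2.1.1] false → true (antecedent false ⇒ implication holds) = true
[1.2.1] NOT true = false
[1.2.2.2] false → true (antecedent false ⇒ implication holds) = true
[1.2.2] true AND true = true
[1.2] exactly-one(false, true) = true
[1] false AND true = false
[root] NOT false = true
Overall: true → granted

Granted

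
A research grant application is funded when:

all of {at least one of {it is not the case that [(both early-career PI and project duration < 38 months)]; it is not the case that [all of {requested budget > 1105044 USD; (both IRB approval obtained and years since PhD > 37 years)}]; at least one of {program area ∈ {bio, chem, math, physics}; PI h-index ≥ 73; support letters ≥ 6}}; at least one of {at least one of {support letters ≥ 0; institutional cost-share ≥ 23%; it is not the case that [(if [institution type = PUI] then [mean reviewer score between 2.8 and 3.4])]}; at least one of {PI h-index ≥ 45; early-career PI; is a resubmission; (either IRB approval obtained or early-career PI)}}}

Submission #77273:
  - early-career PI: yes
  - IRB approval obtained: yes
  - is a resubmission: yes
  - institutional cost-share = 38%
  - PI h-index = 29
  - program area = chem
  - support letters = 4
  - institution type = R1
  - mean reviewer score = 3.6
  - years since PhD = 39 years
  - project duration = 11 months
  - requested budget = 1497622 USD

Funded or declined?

Atomic conditions:
  early-career PI: yes → true
  project duration < 38 months: 11 < 38 is true
  requested budget > 1105044 USD: 1497622 > 1105044 is true
  IRB approval obtained: yes → true
  years since PhD > 37 years: 39 > 37 is true
  program area ∈ {bio, chem, math, physics}: chem is in the set → true
  PI h-index ≥ 73: 29 ≥ 73 is false
  support letters ≥ 6: 4 ≥ 6 is false
  support letters ≥ 0: 4 ≥ 0 is true
  institutional cost-share ≥ 23%: 38 ≥ 23 is true
  institution type = PUI: R1 == PUI is false
  mean reviewer score between 2.8 and 3.4: 3.6 in [2.8, 3.4] is false
  PI h-index ≥ 45: 29 ≥ 45 is false
  is a resubmission: yes → true
Combine:
[1.1.1] true AND true = true
[1.1] NOT true = false
[1.2.1.2] true AND true = true
[1.2.1] true AND true = true
[1.2] NOT true = false
[1.3] true OR false OR false = true
[1] false OR false OR true = true
[2.1.3.1] false → false (antecedent false ⇒ implication holds) = true
[2.1.3] NOT true = false
[2.1] true OR true OR false = true
[2.2.4] true OR true = true
[2.2] false OR true OR true OR true = true
[2] true OR true = true
[root] true AND true = true
Overall: true → funded

Funded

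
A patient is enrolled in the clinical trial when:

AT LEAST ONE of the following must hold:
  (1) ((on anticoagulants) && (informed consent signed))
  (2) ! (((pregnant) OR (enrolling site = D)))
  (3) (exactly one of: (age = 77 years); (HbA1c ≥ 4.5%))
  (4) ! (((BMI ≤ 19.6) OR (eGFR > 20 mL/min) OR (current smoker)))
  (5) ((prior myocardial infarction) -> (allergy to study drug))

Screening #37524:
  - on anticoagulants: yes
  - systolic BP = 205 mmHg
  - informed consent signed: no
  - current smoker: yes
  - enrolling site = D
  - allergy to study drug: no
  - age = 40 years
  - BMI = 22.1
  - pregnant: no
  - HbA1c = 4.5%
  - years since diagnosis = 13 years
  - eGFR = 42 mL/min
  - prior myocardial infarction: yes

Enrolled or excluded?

Enrolled

Atomic conditions:
  on anticoagulants: yes → true
  informed consent signed: no → false
  pregnant: no → false
  enrolling site = D: D == D is true
  age = 77 years: 40 == 77 is false
  HbA1c ≥ 4.5%: 4.5 ≥ 4.5 is true
  BMI ≤ 19.6: 22.1 ≤ 19.6 is false
  eGFR > 20 mL/min: 42 > 20 is true
  current smoker: yes → true
  prior myocardial infarction: yes → true
  allergy to study drug: no → false
Combine:
[1] true AND false = false
[2.1] false OR true = true
[2] NOT true = false
[3] exactly-one(false, true) = true
[4.1] false OR true OR true = true
[4] NOT true = false
[5] true → false = false
[root] false OR false OR true OR false OR false = true
Overall: true → enrolled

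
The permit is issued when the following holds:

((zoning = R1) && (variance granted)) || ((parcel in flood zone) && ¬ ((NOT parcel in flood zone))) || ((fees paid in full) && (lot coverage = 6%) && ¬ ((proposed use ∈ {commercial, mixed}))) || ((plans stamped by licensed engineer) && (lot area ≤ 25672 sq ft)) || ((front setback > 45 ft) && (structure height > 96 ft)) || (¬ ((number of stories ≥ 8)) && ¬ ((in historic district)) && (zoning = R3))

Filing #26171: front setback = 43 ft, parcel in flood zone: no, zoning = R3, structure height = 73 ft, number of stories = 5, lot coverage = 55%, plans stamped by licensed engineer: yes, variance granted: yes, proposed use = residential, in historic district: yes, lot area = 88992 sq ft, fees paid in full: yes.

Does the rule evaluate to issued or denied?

Atomic conditions:
  zoning = R1: R3 == R1 is false
  variance granted: yes → true
  parcel in flood zone: no → false
  NOT parcel in flood zone: no → true
  fees paid in full: yes → true
  lot coverage = 6%: 55 == 6 is false
  proposed use ∈ {commercial, mixed}: residential is not in the set → false
  plans stamped by licensed engineer: yes → true
  lot area ≤ 25672 sq ft: 88992 ≤ 25672 is false
  front setback > 45 ft: 43 > 45 is false
  structure height > 96 ft: 73 > 96 is false
  number of stories ≥ 8: 5 ≥ 8 is false
  in historic district: yes → true
  zoning = R3: R3 == R3 is true
Combine:
[1] false AND true = false
[2.2] NOT true = false
[2] false AND false = false
[3.3] NOT false = true
[3] true AND false AND true = false
[4] true AND false = false
[5] false AND false = false
[6.1] NOT false = true
[6.2] NOT true = false
[6] true AND false AND true = false
[root] false OR false OR false OR false OR false OR false = false
Overall: false → denied

Denied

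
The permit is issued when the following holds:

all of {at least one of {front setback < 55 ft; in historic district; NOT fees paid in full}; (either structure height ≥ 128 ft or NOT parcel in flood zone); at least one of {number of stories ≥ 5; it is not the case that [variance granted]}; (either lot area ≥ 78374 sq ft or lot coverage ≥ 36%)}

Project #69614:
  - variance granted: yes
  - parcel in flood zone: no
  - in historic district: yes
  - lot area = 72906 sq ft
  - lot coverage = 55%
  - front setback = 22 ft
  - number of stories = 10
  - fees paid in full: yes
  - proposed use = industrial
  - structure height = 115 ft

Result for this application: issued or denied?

Atomic conditions:
  front setback < 55 ft: 22 < 55 is true
  in historic district: yes → true
  NOT fees paid in full: yes → false
  structure height ≥ 128 ft: 115 ≥ 128 is false
  NOT parcel in flood zone: no → true
  number of stories ≥ 5: 10 ≥ 5 is true
  variance granted: yes → true
  lot area ≥ 78374 sq ft: 72906 ≥ 78374 is false
  lot coverage ≥ 36%: 55 ≥ 36 is true
Combine:
[1] true OR true OR false = true
[2] false OR true = true
[3.2] NOT true = false
[3] true OR false = true
[4] false OR true = true
[root] true AND true AND true AND true = true
Overall: true → issued

Issued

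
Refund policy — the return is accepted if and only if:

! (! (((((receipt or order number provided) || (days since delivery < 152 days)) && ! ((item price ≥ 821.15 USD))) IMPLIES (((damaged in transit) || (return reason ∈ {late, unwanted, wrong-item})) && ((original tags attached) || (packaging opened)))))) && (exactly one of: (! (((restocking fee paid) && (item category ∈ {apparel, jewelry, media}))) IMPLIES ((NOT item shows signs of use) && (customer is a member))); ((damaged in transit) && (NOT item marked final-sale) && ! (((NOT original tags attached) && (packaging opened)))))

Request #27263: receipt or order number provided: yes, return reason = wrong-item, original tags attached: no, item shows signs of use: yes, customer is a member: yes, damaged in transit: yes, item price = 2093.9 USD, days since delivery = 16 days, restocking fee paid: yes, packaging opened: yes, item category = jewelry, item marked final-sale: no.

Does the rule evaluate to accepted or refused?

Accepted

Atomic conditions:
  receipt or order number provided: yes → true
  days since delivery < 152 days: 16 < 152 is true
  item price ≥ 821.15 USD: 2093.9 ≥ 821.15 is true
  damaged in transit: yes → true
  return reason ∈ {late, unwanted, wrong-item}: wrong-item is in the set → true
  original tags attached: no → false
  packaging opened: yes → true
  restocking fee paid: yes → true
  item category ∈ {apparel, jewelry, media}: jewelry is in the set → true
  NOT item shows signs of use: yes → false
  customer is a member: yes → true
  NOT item marked final-sale: no → true
  NOT original tags attached: no → true
Combine:
[1.1.1.1.1] true OR true = true
[1.1.1.1.2] NOT true = false
[1.1.1.1] true AND false = false
[1.1.1.2.1] true OR true = true
[1.1.1.2.2] false OR true = true
[1.1.1.2] true AND true = true
[1.1.1] false → true (antecedent false ⇒ implication holds) = true
[1.1] NOT true = false
[1] NOT false = true
[2.1.1.1] true AND true = true
[2.1.1] NOT true = false
[2.1.2] false AND true = false
[2.1] false → false (antecedent false ⇒ implication holds) = true
[2.2.3.1] true AND true = true
[2.2.3] NOT true = false
[2.2] true AND true AND false = false
[2] exactly-one(true, false) = true
[root] true AND true = true
Overall: true → accepted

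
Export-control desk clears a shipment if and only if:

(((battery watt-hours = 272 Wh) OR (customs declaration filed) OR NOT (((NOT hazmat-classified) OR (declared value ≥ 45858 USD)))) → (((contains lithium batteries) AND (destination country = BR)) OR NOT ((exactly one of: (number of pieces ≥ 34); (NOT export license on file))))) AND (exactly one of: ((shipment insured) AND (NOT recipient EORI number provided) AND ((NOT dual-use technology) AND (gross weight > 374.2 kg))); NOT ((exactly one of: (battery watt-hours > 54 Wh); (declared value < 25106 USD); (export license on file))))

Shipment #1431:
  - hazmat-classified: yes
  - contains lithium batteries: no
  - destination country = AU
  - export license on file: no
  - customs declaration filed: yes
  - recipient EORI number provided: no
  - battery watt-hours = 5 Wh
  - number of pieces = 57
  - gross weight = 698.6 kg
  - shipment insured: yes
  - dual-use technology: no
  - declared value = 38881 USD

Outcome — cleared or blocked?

Blocked

Atomic conditions:
  battery watt-hours = 272 Wh: 5 == 272 is false
  customs declaration filed: yes → true
  NOT hazmat-classified: yes → false
  declared value ≥ 45858 USD: 38881 ≥ 45858 is false
  contains lithium batteries: no → false
  destination country = BR: AU == BR is false
  number of pieces ≥ 34: 57 ≥ 34 is true
  NOT export license on file: no → true
  shipment insured: yes → true
  NOT recipient EORI number provided: no → true
  NOT dual-use technology: no → true
  gross weight > 374.2 kg: 698.6 > 374.2 is true
  battery watt-hours > 54 Wh: 5 > 54 is false
  declared value < 25106 USD: 38881 < 25106 is false
  export license on file: no → false
Combine:
[1.1.3.1] false OR false = false
[1.1.3] NOT false = true
[1.1] false OR true OR true = true
[1.2.1] false AND false = false
[1.2.2.1] exactly-one(true, true) = false
[1.2.2] NOT false = true
[1.2] false OR true = true
[1] true → true = true
[2.1.3] true AND true = true
[2.1] true AND true AND true = true
[2.2.1] exactly-one(false, false, false) = false
[2.2] NOT false = true
[2] exactly-one(true, true) = false
[root] true AND false = false
Overall: false → blocked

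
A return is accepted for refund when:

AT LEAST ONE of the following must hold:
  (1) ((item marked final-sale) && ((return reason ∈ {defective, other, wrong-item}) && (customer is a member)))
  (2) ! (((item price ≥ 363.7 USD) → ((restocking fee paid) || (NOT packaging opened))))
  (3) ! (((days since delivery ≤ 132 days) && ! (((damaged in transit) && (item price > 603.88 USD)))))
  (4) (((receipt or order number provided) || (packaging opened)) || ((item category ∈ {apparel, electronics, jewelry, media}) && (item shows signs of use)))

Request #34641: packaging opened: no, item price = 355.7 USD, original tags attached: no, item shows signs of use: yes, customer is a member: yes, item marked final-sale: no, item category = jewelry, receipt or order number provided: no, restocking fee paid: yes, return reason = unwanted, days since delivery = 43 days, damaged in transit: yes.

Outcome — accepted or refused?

Accepted

Atomic conditions:
  item marked final-sale: no → false
  return reason ∈ {defective, other, wrong-item}: unwanted is not in the set → false
  customer is a member: yes → true
  item price ≥ 363.7 USD: 355.7 ≥ 363.7 is false
  restocking fee paid: yes → true
  NOT packaging opened: no → true
  days since delivery ≤ 132 days: 43 ≤ 132 is true
  damaged in transit: yes → true
  item price > 603.88 USD: 355.7 > 603.88 is false
  receipt or order number provided: no → false
  packaging opened: no → false
  item category ∈ {apparel, electronics, jewelry, media}: jewelry is in the set → true
  item shows signs of use: yes → true
Combine:
[1.2] false AND true = false
[1] false AND false = false
[2.1.2] true OR true = true
[2.1] false → true (antecedent false ⇒ implication holds) = true
[2] NOT true = false
[3.1.2.1] true AND false = false
[3.1.2] NOT false = true
[3.1] true AND true = true
[3] NOT true = false
[4.1] false OR false = false
[4.2] true AND true = true
[4] false OR true = true
[root] false OR false OR false OR true = true
Overall: true → accepted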